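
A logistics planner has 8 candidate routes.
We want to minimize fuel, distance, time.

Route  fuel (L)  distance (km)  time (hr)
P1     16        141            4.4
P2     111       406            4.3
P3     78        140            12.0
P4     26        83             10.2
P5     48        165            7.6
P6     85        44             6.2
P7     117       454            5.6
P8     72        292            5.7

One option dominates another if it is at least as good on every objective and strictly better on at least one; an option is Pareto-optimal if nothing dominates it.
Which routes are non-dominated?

P1: not dominated (best fuel).
P2: not dominated (best time).
P3: dominated by P4 (fuel 26≤78, distance 83≤140, time 10.2≤12.0).
P4: not dominated.
P5: dominated by P1 (fuel 16≤48, distance 141≤165, time 4.4≤7.6).
P6: not dominated (best distance).
P7: dominated by P1 (fuel 16≤117, distance 141≤454, time 4.4≤5.6).
P8: dominated by P1 (fuel 16≤72, distance 141≤292, time 4.4≤5.7).

P1, P2, P4, P6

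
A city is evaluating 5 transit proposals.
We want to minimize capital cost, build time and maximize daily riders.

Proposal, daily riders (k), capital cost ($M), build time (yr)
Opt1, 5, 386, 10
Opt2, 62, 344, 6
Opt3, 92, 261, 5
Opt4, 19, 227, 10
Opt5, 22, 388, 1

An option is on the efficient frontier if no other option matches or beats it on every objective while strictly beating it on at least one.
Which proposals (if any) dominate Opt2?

Opt3

Opt3: daily riders 92≥62, capital cost 261≤344, build time 5≤6 — dominates Opt2.
Others (Opt1, Opt4, Opt5) are each worse than Opt2 on at least one objective.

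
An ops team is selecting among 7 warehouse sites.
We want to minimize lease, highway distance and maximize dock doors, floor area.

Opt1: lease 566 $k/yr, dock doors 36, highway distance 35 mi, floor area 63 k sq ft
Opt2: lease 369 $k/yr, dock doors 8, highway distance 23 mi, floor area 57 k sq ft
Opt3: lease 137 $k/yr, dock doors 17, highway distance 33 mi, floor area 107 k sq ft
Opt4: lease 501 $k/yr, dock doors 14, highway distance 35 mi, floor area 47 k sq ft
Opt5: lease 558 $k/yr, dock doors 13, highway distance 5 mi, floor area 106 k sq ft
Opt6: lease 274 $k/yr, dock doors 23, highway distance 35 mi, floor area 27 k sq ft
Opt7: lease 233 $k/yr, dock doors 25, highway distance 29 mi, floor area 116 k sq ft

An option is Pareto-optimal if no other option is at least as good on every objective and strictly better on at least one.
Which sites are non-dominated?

Opt1, Opt2, Opt3, Opt5, Opt7

Opt1: not dominated (best dock doors).
Opt2: not dominated.
Opt3: not dominated (best lease).
Opt4: dominated by Opt3 (lease 137≤501, dock doors 17≥14, highway distance 33≤35, floor area 107≥47).
Opt5: not dominated (best highway distance).
Opt6: dominated by Opt7 (lease 233≤274, dock doors 25≥23, highway distance 29≤35, floor area 116≥27).
Opt7: not dominated (best floor area).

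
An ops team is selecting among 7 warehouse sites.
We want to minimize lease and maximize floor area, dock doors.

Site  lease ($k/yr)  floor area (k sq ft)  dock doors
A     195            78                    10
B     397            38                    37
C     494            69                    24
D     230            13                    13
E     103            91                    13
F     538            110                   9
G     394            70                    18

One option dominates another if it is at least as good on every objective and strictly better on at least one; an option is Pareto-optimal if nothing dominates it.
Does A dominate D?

A vs D: A is worse on dock doors (10 vs 13), so it does not dominate D.

No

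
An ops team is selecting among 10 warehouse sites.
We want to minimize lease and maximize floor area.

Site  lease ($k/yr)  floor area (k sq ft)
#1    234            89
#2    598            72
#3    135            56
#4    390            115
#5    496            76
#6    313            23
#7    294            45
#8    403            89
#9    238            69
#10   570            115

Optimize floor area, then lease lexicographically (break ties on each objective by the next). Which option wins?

First maximize floor area: best is 115, kept {#4, #10}.
Then minimize lease: best is 390, kept {#4}.

#4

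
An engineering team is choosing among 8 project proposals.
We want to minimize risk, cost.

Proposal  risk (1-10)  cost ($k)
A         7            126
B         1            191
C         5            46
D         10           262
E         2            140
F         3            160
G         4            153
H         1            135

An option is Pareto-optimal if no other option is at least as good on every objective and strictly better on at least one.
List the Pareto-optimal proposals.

A: dominated by C (risk 5≤7, cost 46≤126).
B: dominated by H (risk 1≤1, cost 135≤191).
C: not dominated (best cost).
D: dominated by A (risk 7≤10, cost 126≤262).
E: dominated by H (risk 1≤2, cost 135≤140).
F: dominated by E (risk 2≤3, cost 140≤160).
G: dominated by E (risk 2≤4, cost 140≤153).
H: not dominated.

C, H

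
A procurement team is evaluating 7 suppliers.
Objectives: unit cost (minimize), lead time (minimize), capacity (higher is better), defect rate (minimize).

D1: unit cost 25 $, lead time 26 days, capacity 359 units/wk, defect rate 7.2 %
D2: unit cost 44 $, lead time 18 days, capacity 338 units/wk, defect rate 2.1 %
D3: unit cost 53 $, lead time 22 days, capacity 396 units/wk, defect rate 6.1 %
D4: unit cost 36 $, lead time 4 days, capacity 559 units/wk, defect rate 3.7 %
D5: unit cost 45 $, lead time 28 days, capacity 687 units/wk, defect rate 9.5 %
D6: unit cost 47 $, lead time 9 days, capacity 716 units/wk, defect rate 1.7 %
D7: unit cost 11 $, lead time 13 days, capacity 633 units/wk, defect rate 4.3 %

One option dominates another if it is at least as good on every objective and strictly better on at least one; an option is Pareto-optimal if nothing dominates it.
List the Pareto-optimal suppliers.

D1: dominated by D7 (unit cost 11≤25, lead time 13≤26, capacity 633≥359, defect rate 4.3≤7.2).
D2: not dominated.
D3: dominated by D4 (unit cost 36≤53, lead time 4≤22, capacity 559≥396, defect rate 3.7≤6.1).
D4: not dominated (best lead time).
D5: not dominated.
D6: not dominated (best capacity).
D7: not dominated (best unit cost).

D2, D4, D5, D6, D7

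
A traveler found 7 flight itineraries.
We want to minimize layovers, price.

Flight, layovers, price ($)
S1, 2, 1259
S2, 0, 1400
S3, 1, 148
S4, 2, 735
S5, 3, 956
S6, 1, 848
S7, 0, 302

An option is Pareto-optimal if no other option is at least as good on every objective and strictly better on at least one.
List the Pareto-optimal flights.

S1: dominated by S3 (layovers 1≤2, price 148≤1259).
S2: dominated by S7 (layovers 0≤0, price 302≤1400).
S3: not dominated (best price).
S4: dominated by S3 (layovers 1≤2, price 148≤735).
S5: dominated by S3 (layovers 1≤3, price 148≤956).
S6: dominated by S3 (layovers 1≤1, price 148≤848).
S7: not dominated.

S3, S7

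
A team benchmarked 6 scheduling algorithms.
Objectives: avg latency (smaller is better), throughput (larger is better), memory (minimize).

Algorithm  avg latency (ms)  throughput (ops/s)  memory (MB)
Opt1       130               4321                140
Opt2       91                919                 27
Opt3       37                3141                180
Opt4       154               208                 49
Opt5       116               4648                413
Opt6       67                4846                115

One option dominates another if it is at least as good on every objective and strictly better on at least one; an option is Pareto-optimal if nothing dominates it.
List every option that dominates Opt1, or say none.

Opt6: avg latency 67≤130, throughput 4846≥4321, memory 115≤140 — dominates Opt1.
Others (Opt2, Opt3, Opt4, Opt5) are each worse than Opt1 on at least one objective.

Opt6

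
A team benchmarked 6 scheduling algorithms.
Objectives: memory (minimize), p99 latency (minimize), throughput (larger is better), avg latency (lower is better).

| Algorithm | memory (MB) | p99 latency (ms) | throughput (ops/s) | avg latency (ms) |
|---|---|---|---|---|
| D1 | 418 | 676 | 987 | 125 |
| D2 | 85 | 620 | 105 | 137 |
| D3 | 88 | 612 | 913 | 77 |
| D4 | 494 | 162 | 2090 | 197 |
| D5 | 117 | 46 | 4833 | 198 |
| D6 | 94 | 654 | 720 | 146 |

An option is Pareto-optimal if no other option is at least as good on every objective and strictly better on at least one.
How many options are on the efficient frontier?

D1: not dominated.
D2: not dominated (best memory).
D3: not dominated (best avg latency).
D4: not dominated.
D5: not dominated (best p99 latency).
D6: dominated by D3 (memory 88≤94, p99 latency 612≤654, throughput 913≥720, avg latency 77≤146).
Pareto-optimal: D1, D2, D3, D4, D5 → 5.

5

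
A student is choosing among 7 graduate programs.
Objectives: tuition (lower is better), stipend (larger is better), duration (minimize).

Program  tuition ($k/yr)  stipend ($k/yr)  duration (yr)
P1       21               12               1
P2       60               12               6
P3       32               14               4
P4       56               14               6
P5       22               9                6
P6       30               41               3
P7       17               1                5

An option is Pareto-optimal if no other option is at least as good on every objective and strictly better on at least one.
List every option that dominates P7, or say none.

P1: worse on tuition (21 vs 17).
P2: worse on tuition (60 vs 17).
P3: worse on tuition (32 vs 17).
P4: worse on tuition (56 vs 17).
P5: worse on tuition (22 vs 17).
P6: worse on tuition (30 vs 17).
No option dominates P7.

none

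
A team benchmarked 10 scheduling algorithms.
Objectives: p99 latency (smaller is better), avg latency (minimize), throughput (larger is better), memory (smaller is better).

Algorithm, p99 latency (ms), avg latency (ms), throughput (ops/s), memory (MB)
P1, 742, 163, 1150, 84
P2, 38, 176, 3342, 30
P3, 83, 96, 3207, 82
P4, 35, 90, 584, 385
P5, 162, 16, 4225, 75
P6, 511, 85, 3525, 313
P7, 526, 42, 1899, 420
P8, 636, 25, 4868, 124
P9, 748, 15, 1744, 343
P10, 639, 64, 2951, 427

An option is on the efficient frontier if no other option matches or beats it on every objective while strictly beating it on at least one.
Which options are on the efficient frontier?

P1: dominated by P3 (p99 latency 83≤742, avg latency 96≤163, throughput 3207≥1150, memory 82≤84).
P2: not dominated (best memory).
P3: not dominated.
P4: not dominated (best p99 latency).
P5: not dominated.
P6: dominated by P5 (p99 latency 162≤511, avg latency 16≤85, throughput 4225≥3525, memory 75≤313).
P7: dominated by P5 (p99 latency 162≤526, avg latency 16≤42, throughput 4225≥1899, memory 75≤420).
P8: not dominated (best throughput).
P9: not dominated (best avg latency).
P10: dominated by P5 (p99 latency 162≤639, avg latency 16≤64, throughput 4225≥2951, memory 75≤427).

P2, P3, P4, P5, P8, P9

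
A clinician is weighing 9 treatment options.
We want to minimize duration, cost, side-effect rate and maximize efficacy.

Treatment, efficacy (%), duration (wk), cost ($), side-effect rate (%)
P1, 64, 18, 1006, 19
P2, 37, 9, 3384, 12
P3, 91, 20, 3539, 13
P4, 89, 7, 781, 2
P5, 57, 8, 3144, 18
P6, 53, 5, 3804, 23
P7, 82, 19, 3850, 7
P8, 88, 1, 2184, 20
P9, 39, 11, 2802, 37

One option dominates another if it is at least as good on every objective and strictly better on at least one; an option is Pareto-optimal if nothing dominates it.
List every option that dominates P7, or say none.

P4

P4: efficacy 89≥82, duration 7≤19, cost 781≤3850, side-effect rate 2≤7 — dominates P7.
Others (P1, P2, P3, P5, P6, P8, P9) are each worse than P7 on at least one objective.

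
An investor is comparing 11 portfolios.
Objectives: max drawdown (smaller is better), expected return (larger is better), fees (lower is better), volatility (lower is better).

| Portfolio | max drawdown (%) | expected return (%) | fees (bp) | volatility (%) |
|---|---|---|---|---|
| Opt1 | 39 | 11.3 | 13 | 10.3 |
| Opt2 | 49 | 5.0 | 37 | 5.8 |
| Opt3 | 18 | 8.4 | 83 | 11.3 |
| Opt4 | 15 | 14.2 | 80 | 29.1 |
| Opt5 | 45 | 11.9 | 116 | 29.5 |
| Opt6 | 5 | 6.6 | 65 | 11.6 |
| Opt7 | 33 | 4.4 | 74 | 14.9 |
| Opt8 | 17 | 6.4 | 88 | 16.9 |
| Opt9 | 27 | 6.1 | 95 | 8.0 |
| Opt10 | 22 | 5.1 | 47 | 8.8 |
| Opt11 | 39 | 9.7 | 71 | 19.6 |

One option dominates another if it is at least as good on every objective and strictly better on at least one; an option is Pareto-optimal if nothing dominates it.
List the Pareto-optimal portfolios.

Opt1: not dominated (best fees).
Opt2: not dominated (best volatility).
Opt3: not dominated.
Opt4: not dominated (best expected return).
Opt5: dominated by Opt4 (max drawdown 15≤45, expected return 14.2≥11.9, fees 80≤116, volatility 29.1≤29.5).
Opt6: not dominated (best max drawdown).
Opt7: dominated by Opt6 (max drawdown 5≤33, expected return 6.6≥4.4, fees 65≤74, volatility 11.6≤14.9).
Opt8: dominated by Opt6 (max drawdown 5≤17, expected return 6.6≥6.4, fees 65≤88, volatility 11.6≤16.9).
Opt9: not dominated.
Opt10: not dominated.
Opt11: dominated by Opt1 (max drawdown 39≤39, expected return 11.3≥9.7, fees 13≤71, volatility 10.3≤19.6).

Opt1, Opt2, Opt3, Opt4, Opt6, Opt9, Opt10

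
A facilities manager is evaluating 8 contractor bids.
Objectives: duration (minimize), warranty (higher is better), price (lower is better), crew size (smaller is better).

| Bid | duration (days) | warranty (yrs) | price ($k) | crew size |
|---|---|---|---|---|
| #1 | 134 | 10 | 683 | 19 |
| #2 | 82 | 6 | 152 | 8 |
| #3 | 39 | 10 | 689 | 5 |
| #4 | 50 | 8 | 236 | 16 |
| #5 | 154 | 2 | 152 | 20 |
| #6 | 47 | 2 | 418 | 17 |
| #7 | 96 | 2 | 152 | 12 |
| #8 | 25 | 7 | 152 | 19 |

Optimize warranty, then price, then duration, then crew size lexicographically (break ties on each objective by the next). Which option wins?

#1

First maximize warranty: best is 10, kept {#1, #3}.
Then minimize price: best is 683, kept {#1}.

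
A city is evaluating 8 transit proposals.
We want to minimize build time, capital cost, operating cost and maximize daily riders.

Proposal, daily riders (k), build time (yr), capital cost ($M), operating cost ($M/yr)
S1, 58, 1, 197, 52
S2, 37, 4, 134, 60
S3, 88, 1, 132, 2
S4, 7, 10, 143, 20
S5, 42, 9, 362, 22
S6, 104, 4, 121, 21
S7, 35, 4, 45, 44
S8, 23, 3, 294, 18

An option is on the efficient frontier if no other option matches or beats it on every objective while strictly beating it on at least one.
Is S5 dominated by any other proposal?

Yes

S3 vs S5: daily riders 88≥42, build time 1≤9, capital cost 132≤362, operating cost 2≤22 — S3 is at least as good on every objective and strictly better on at least one, so S3 dominates S5.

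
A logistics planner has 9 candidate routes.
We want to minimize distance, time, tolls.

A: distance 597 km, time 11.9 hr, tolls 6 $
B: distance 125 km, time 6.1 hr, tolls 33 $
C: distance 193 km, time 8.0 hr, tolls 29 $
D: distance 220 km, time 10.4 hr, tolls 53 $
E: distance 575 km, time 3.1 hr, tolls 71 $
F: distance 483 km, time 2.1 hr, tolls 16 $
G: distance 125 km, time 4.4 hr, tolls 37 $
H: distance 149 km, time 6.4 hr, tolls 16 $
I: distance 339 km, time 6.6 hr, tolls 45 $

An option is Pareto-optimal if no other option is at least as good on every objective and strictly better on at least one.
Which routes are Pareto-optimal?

A, B, F, G, H

A: not dominated (best tolls).
B: not dominated.
C: dominated by H (distance 149≤193, time 6.4≤8.0, tolls 16≤29).
D: dominated by B (distance 125≤220, time 6.1≤10.4, tolls 33≤53).
E: dominated by F (distance 483≤575, time 2.1≤3.1, tolls 16≤71).
F: not dominated (best time).
G: not dominated.
H: not dominated.
I: dominated by B (distance 125≤339, time 6.1≤6.6, tolls 33≤45).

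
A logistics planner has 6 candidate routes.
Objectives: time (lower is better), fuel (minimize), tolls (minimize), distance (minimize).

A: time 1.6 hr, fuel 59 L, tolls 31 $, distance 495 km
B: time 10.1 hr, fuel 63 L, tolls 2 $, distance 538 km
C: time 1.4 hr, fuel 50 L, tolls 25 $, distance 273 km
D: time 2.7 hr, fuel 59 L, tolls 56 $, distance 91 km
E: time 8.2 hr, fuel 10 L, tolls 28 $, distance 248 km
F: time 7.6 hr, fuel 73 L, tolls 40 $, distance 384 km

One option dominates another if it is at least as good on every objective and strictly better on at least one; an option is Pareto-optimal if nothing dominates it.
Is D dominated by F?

No

F vs D: F is worse on time (7.6 vs 2.7), so it does not dominate D.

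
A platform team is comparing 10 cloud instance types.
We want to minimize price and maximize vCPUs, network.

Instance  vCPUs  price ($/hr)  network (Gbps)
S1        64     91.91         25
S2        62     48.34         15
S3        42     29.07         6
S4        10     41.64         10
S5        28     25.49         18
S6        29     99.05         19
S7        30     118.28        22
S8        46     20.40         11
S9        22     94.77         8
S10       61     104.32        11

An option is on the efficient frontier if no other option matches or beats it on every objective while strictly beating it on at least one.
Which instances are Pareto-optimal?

S1, S2, S5, S8

S1: not dominated (best vCPUs).
S2: not dominated.
S3: dominated by S8 (vCPUs 46≥42, price 20.40≤29.07, network 11≥6).
S4: dominated by S5 (vCPUs 28≥10, price 25.49≤41.64, network 18≥10).
S5: not dominated.
S6: dominated by S1 (vCPUs 64≥29, price 91.91≤99.05, network 25≥19).
S7: dominated by S1 (vCPUs 64≥30, price 91.91≤118.28, network 25≥22).
S8: not dominated (best price).
S9: dominated by S1 (vCPUs 64≥22, price 91.91≤94.77, network 25≥8).
S10: dominated by S1 (vCPUs 64≥61, price 91.91≤104.32, network 25≥11).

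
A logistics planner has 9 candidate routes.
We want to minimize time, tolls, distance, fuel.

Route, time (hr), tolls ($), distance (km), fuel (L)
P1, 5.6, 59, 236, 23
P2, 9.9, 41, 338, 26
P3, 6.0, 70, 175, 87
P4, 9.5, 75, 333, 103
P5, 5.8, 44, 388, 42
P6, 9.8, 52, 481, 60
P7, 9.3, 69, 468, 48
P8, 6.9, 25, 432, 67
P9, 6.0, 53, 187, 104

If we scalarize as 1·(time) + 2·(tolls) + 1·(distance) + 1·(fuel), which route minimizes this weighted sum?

P1

P1: 1·5.6 + 2·59 + 1·236 + 1·23 = 382.6
P2: 1·9.9 + 2·41 + 1·338 + 1·26 = 455.9
P3: 1·6.0 + 2·70 + 1·175 + 1·87 = 408.0
P4: 1·9.5 + 2·75 + 1·333 + 1·103 = 595.5
P5: 1·5.8 + 2·44 + 1·388 + 1·42 = 523.8
P6: 1·9.8 + 2·52 + 1·481 + 1·60 = 654.8
P7: 1·9.3 + 2·69 + 1·468 + 1·48 = 663.3
P8: 1·6.9 + 2·25 + 1·432 + 1·67 = 555.9
P9: 1·6.0 + 2·53 + 1·187 + 1·104 = 403.0
Lowest: P1 at 382.6.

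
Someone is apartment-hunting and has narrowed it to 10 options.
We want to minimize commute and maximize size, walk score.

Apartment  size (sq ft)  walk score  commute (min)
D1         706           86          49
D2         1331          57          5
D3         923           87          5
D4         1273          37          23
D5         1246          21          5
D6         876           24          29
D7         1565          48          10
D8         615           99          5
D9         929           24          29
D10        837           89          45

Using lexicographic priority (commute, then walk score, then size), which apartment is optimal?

D8

First minimize commute: best is 5, kept {D2, D3, D5, D8}.
Then maximize walk score: best is 99, kept {D8}.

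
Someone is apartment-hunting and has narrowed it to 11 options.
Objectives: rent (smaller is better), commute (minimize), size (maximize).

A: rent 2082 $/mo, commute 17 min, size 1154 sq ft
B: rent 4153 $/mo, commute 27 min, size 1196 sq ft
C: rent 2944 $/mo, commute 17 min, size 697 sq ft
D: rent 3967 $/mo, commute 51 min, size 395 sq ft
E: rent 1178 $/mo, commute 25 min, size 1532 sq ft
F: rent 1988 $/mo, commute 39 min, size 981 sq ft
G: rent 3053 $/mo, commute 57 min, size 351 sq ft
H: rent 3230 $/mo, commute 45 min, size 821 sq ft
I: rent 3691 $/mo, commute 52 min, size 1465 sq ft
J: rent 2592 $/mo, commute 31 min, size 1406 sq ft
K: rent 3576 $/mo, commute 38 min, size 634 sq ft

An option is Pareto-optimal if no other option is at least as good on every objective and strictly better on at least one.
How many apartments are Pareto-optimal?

A: not dominated.
B: dominated by E (rent 1178≤4153, commute 25≤27, size 1532≥1196).
C: dominated by A (rent 2082≤2944, commute 17≤17, size 1154≥697).
D: dominated by A (rent 2082≤3967, commute 17≤51, size 1154≥395).
E: not dominated (best rent).
F: dominated by E (rent 1178≤1988, commute 25≤39, size 1532≥981).
G: dominated by A (rent 2082≤3053, commute 17≤57, size 1154≥351).
H: dominated by A (rent 2082≤3230, commute 17≤45, size 1154≥821).
I: dominated by E (rent 1178≤3691, commute 25≤52, size 1532≥1465).
J: dominated by E (rent 1178≤2592, commute 25≤31, size 1532≥1406).
K: dominated by A (rent 2082≤3576, commute 17≤38, size 1154≥634).
Pareto-optimal: A, E → 2.

2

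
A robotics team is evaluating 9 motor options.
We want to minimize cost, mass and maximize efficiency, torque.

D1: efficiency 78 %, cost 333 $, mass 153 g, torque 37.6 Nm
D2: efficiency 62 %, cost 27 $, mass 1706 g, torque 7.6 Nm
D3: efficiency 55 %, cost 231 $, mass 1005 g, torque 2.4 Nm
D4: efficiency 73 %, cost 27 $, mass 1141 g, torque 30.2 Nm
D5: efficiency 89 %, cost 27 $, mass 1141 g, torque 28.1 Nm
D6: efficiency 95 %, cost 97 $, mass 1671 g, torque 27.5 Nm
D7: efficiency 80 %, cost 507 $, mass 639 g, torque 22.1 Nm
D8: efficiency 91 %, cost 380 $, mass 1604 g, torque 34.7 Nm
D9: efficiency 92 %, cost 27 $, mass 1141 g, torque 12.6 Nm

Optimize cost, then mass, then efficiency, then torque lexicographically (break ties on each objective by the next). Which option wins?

First minimize cost: best is 27, kept {D2, D4, D5, D9}.
Then minimize mass: best is 1141, kept {D4, D5, D9}.
Then maximize efficiency: best is 92, kept {D9}.

D9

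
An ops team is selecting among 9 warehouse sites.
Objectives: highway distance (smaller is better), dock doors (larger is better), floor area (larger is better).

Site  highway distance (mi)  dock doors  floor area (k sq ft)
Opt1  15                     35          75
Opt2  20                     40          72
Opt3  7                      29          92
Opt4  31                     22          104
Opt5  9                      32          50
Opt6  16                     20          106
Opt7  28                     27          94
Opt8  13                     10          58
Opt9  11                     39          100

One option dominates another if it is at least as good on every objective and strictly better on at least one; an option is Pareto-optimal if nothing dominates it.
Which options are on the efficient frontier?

Opt1: dominated by Opt9 (highway distance 11≤15, dock doors 39≥35, floor area 100≥75).
Opt2: not dominated (best dock doors).
Opt3: not dominated (best highway distance).
Opt4: not dominated.
Opt5: not dominated.
Opt6: not dominated (best floor area).
Opt7: dominated by Opt9 (highway distance 11≤28, dock doors 39≥27, floor area 100≥94).
Opt8: dominated by Opt3 (highway distance 7≤13, dock doors 29≥10, floor area 92≥58).
Opt9: not dominated.

Opt2, Opt3, Opt4, Opt5, Opt6, Opt9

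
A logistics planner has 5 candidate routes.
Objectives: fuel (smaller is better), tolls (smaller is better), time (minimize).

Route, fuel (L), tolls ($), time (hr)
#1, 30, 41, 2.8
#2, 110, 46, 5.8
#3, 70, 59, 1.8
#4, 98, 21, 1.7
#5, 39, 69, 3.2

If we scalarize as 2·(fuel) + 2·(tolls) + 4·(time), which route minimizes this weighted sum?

#1

#1: 2·30 + 2·41 + 4·2.8 = 153.2
#2: 2·110 + 2·46 + 4·5.8 = 335.2
#3: 2·70 + 2·59 + 4·1.8 = 265.2
#4: 2·98 + 2·21 + 4·1.7 = 244.8
#5: 2·39 + 2·69 + 4·3.2 = 228.8
Lowest: #1 at 153.2.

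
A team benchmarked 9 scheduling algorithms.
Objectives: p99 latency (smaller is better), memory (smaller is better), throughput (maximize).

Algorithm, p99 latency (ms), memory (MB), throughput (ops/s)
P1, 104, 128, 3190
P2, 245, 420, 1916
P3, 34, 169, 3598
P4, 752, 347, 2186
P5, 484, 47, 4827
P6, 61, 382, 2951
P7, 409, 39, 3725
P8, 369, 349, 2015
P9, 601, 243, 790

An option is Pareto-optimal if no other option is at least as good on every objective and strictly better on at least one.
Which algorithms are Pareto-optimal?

P1, P3, P5, P7

P1: not dominated.
P2: dominated by P1 (p99 latency 104≤245, memory 128≤420, throughput 3190≥1916).
P3: not dominated (best p99 latency).
P4: dominated by P1 (p99 latency 104≤752, memory 128≤347, throughput 3190≥2186).
P5: not dominated (best throughput).
P6: dominated by P3 (p99 latency 34≤61, memory 169≤382, throughput 3598≥2951).
P7: not dominated (best memory).
P8: dominated by P1 (p99 latency 104≤369, memory 128≤349, throughput 3190≥2015).
P9: dominated by P1 (p99 latency 104≤601, memory 128≤243, throughput 3190≥790).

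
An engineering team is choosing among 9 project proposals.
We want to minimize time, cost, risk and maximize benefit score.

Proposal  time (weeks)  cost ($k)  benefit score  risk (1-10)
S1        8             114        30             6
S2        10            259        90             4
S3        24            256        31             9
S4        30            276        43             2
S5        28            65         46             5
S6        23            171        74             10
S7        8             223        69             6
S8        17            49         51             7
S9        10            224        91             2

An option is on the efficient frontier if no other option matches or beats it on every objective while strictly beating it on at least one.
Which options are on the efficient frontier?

S1: not dominated.
S2: dominated by S9 (time 10≤10, cost 224≤259, benefit score 91≥90, risk 2≤4).
S3: dominated by S7 (time 8≤24, cost 223≤256, benefit score 69≥31, risk 6≤9).
S4: dominated by S9 (time 10≤30, cost 224≤276, benefit score 91≥43, risk 2≤2).
S5: not dominated.
S6: not dominated.
S7: not dominated.
S8: not dominated (best cost).
S9: not dominated (best benefit score).

S1, S5, S6, S7, S8, S9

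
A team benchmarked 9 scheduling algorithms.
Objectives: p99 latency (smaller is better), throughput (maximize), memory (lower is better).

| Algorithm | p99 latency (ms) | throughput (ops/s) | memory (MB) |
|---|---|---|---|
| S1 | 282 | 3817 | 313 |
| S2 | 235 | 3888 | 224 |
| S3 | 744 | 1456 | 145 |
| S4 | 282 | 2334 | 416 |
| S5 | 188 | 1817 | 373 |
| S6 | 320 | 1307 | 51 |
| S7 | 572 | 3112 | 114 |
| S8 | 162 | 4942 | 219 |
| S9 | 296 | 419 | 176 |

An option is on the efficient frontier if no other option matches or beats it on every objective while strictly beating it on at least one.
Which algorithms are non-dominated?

S6, S7, S8, S9

S1: dominated by S2 (p99 latency 235≤282, throughput 3888≥3817, memory 224≤313).
S2: dominated by S8 (p99 latency 162≤235, throughput 4942≥3888, memory 219≤224).
S3: dominated by S7 (p99 latency 572≤744, throughput 3112≥1456, memory 114≤145).
S4: dominated by S1 (p99 latency 282≤282, throughput 3817≥2334, memory 313≤416).
S5: dominated by S8 (p99 latency 162≤188, throughput 4942≥1817, memory 219≤373).
S6: not dominated (best memory).
S7: not dominated.
S8: not dominated (best p99 latency).
S9: not dominated.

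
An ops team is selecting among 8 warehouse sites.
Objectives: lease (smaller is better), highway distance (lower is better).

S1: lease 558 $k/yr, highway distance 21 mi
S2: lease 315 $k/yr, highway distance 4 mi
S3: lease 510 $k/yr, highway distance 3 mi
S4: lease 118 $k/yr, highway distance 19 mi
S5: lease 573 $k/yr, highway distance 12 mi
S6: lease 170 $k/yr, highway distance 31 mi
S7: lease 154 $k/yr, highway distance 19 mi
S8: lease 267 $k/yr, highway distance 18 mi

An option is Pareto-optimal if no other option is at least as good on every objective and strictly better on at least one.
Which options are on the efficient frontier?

S1: dominated by S2 (lease 315≤558, highway distance 4≤21).
S2: not dominated.
S3: not dominated (best highway distance).
S4: not dominated (best lease).
S5: dominated by S2 (lease 315≤573, highway distance 4≤12).
S6: dominated by S4 (lease 118≤170, highway distance 19≤31).
S7: dominated by S4 (lease 118≤154, highway distance 19≤19).
S8: not dominated.

S2, S3, S4, S8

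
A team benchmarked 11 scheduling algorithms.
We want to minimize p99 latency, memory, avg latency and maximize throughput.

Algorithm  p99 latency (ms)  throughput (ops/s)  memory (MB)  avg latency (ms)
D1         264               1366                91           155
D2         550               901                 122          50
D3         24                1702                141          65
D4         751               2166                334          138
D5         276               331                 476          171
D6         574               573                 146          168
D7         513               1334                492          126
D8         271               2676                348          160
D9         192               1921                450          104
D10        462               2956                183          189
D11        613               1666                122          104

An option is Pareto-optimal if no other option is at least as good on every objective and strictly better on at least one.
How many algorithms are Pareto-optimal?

D1: not dominated (best memory).
D2: not dominated (best avg latency).
D3: not dominated (best p99 latency).
D4: not dominated.
D5: dominated by D1 (p99 latency 264≤276, throughput 1366≥331, memory 91≤476, avg latency 155≤171).
D6: dominated by D1 (p99 latency 264≤574, throughput 1366≥573, memory 91≤146, avg latency 155≤168).
D7: dominated by D3 (p99 latency 24≤513, throughput 1702≥1334, memory 141≤492, avg latency 65≤126).
D8: not dominated.
D9: not dominated.
D10: not dominated (best throughput).
D11: not dominated.
Pareto-optimal: D1, D2, D3, D4, D8, D9, D10, D11 → 8.

8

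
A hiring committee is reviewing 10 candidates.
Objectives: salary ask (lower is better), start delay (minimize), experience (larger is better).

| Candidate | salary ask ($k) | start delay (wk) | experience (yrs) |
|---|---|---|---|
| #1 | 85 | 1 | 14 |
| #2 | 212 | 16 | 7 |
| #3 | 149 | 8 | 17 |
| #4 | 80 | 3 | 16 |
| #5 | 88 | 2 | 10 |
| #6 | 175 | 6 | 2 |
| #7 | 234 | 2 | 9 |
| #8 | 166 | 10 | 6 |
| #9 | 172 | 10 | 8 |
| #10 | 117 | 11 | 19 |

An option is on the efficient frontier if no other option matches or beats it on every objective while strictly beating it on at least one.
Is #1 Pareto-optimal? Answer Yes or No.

#2: worse on salary ask (212 vs 85).
#3: worse on salary ask (149 vs 85).
#4: worse on start delay (3 vs 1).
#5: worse on salary ask (88 vs 85).
#6: worse on salary ask (175 vs 85).
#7: worse on salary ask (234 vs 85).
#8: worse on salary ask (166 vs 85).
#9: worse on salary ask (172 vs 85).
#10: worse on salary ask (117 vs 85).
No option is at least as good as #1 on every objective and strictly better on one.

Yes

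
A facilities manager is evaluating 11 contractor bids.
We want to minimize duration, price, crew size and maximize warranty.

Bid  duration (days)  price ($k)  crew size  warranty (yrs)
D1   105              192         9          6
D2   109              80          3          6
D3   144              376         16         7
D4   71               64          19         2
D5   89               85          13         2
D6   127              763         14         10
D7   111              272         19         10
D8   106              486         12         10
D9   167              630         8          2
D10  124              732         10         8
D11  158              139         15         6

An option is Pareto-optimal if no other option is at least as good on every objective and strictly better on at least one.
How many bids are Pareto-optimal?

8

D1: not dominated.
D2: not dominated (best crew size).
D3: not dominated.
D4: not dominated (best duration).
D5: not dominated.
D6: dominated by D8 (duration 106≤127, price 486≤763, crew size 12≤14, warranty 10≥10).
D7: not dominated.
D8: not dominated.
D9: dominated by D2 (duration 109≤167, price 80≤630, crew size 3≤8, warranty 6≥2).
D10: not dominated.
D11: dominated by D2 (duration 109≤158, price 80≤139, crew size 3≤15, warranty 6≥6).
Pareto-optimal: D1, D2, D3, D4, D5, D7, D8, D10 → 8.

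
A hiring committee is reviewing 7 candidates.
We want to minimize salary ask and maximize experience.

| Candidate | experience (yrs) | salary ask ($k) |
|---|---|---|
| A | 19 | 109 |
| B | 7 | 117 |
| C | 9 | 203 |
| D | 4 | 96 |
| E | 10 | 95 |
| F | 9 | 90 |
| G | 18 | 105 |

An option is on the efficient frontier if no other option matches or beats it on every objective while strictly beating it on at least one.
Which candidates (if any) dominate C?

A: experience 19≥9, salary ask 109≤203 — dominates C.
E: experience 10≥9, salary ask 95≤203 — dominates C.
F: experience 9≥9, salary ask 90≤203 — dominates C.
G: experience 18≥9, salary ask 105≤203 — dominates C.
Others (B, D) are each worse than C on at least one objective.

A, E, F, G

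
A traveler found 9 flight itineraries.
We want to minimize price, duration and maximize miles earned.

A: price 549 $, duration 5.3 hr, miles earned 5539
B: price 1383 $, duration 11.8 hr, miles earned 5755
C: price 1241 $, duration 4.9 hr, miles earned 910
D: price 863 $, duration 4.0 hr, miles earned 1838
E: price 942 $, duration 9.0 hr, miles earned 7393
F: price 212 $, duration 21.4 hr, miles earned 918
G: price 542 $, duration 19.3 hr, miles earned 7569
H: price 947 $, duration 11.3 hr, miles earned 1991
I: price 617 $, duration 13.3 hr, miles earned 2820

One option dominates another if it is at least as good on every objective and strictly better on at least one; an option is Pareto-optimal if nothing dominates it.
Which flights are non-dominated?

A, D, E, F, G

A: not dominated.
B: dominated by E (price 942≤1383, duration 9.0≤11.8, miles earned 7393≥5755).
C: dominated by D (price 863≤1241, duration 4.0≤4.9, miles earned 1838≥910).
D: not dominated (best duration).
E: not dominated.
F: not dominated (best price).
G: not dominated (best miles earned).
H: dominated by A (price 549≤947, duration 5.3≤11.3, miles earned 5539≥1991).
I: dominated by A (price 549≤617, duration 5.3≤13.3, miles earned 5539≥2820).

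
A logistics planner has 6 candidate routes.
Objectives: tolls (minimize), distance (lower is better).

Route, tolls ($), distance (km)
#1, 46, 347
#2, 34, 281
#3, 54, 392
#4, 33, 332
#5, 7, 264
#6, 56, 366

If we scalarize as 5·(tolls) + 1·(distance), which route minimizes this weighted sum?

#1: 5·46 + 1·347 = 577
#2: 5·34 + 1·281 = 451
#3: 5·54 + 1·392 = 662
#4: 5·33 + 1·332 = 497
#5: 5·7 + 1·264 = 299
#6: 5·56 + 1·366 = 646
Lowest: #5 at 299.

#5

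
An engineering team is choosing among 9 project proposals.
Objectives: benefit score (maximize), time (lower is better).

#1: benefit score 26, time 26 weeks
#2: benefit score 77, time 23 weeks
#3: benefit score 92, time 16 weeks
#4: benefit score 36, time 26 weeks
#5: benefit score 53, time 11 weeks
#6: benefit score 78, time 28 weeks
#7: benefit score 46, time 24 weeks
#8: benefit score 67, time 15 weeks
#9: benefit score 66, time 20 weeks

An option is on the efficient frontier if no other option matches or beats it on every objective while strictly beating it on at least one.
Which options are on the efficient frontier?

#3, #5, #8

#1: dominated by #2 (benefit score 77≥26, time 23≤26).
#2: dominated by #3 (benefit score 92≥77, time 16≤23).
#3: not dominated (best benefit score).
#4: dominated by #2 (benefit score 77≥36, time 23≤26).
#5: not dominated (best time).
#6: dominated by #3 (benefit score 92≥78, time 16≤28).
#7: dominated by #2 (benefit score 77≥46, time 23≤24).
#8: not dominated.
#9: dominated by #3 (benefit score 92≥66, time 16≤20).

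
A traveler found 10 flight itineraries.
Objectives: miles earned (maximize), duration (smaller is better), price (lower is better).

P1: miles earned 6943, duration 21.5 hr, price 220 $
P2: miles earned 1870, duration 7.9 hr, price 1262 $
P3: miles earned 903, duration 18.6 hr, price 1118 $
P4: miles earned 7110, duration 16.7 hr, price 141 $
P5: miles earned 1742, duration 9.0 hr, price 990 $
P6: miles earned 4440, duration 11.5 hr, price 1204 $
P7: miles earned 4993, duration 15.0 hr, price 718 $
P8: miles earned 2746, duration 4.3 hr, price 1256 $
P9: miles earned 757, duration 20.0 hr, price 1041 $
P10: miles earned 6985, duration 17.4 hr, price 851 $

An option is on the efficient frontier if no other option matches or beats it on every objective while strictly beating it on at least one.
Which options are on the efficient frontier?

P4, P5, P6, P7, P8

P1: dominated by P4 (miles earned 7110≥6943, duration 16.7≤21.5, price 141≤220).
P2: dominated by P8 (miles earned 2746≥1870, duration 4.3≤7.9, price 1256≤1262).
P3: dominated by P4 (miles earned 7110≥903, duration 16.7≤18.6, price 141≤1118).
P4: not dominated (best miles earned).
P5: not dominated.
P6: not dominated.
P7: not dominated.
P8: not dominated (best duration).
P9: dominated by P4 (miles earned 7110≥757, duration 16.7≤20.0, price 141≤1041).
P10: dominated by P4 (miles earned 7110≥6985, duration 16.7≤17.4, price 141≤851).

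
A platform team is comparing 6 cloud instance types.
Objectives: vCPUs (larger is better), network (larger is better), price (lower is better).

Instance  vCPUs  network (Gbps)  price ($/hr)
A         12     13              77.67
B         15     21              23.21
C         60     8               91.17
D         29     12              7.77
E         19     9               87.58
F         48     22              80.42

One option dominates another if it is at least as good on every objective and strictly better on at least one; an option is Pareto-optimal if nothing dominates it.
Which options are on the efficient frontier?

A: dominated by B (vCPUs 15≥12, network 21≥13, price 23.21≤77.67).
B: not dominated.
C: not dominated (best vCPUs).
D: not dominated (best price).
E: dominated by D (vCPUs 29≥19, network 12≥9, price 7.77≤87.58).
F: not dominated (best network).

B, C, D, F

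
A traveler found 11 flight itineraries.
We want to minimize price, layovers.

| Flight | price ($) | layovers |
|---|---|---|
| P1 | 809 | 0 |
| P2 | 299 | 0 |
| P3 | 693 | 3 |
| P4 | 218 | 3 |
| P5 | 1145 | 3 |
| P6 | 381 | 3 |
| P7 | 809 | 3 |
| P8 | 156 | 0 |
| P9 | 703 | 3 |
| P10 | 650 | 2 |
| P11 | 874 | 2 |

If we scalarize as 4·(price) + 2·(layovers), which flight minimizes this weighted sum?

P8

P1: 4·809 + 2·0 = 3236
P2: 4·299 + 2·0 = 1196
P3: 4·693 + 2·3 = 2778
P4: 4·218 + 2·3 = 878
P5: 4·1145 + 2·3 = 4586
P6: 4·381 + 2·3 = 1530
P7: 4·809 + 2·3 = 3242
P8: 4·156 + 2·0 = 624
P9: 4·703 + 2·3 = 2818
P10: 4·650 + 2·2 = 2604
P11: 4·874 + 2·2 = 3500
Lowest: P8 at 624.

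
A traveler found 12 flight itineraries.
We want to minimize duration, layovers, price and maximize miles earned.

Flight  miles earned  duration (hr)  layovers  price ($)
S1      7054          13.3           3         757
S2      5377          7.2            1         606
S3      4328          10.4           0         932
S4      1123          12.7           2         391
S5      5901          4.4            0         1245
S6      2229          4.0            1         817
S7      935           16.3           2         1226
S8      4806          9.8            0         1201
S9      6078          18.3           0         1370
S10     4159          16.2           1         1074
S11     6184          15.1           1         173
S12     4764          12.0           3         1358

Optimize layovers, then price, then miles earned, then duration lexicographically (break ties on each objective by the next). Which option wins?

S3

First minimize layovers: best is 0, kept {S3, S5, S8, S9}.
Then minimize price: best is 932, kept {S3}.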